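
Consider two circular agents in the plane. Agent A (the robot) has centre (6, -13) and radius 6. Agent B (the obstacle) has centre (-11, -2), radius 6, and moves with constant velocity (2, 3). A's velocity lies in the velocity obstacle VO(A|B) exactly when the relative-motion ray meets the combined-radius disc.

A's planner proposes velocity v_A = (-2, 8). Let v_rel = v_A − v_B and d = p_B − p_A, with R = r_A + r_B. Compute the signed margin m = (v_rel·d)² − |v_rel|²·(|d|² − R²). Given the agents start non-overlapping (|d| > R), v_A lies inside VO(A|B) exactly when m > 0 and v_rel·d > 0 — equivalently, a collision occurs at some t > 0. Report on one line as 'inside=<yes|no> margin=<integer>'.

d = (-17, 11),  |d|² = 410;  R = 6+6 = 12,  c = 410−12² = 266
v_rel = (-4, 5),  |v_rel|² = 41;  v_rel·d = (-4)·(-17) + (5)·(11) = 123
41·t² − 246·t + 266 = 0  ⇒  m = 123² − 41·266 = 4223
m = 4223 > 0,  v_rel·d = 123 > 0  ⇒  inside

inside=yes margin=4223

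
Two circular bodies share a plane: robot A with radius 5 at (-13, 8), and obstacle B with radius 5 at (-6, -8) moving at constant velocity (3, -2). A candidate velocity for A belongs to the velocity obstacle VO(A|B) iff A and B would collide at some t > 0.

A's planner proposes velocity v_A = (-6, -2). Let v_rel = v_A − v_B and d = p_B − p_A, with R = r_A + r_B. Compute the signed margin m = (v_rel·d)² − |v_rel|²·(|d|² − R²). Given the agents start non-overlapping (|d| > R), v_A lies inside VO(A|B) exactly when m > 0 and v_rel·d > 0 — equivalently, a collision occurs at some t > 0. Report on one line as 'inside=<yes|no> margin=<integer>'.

d = (7, -16),  |d|² = 305;  R = 5+5 = 10,  c = 305−10² = 205
v_rel = (-9, 0),  |v_rel|² = 81;  v_rel·d = (-9)·(7) + (0)·(-16) = -63
81·t² + 126·t + 205 = 0  ⇒  m = (-63)² − 81·205 = -12636
m = -12636 < 0,  v_rel·d = -63 < 0  ⇒  outside

inside=no margin=-12636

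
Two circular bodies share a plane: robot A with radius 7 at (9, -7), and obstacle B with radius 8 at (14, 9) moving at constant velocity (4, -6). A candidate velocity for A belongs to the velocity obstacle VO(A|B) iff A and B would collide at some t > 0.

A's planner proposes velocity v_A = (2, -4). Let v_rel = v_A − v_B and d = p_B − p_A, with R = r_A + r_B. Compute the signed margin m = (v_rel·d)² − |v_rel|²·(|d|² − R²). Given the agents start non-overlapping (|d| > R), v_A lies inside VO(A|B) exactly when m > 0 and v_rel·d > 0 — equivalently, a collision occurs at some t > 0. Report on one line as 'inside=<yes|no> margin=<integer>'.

d = (5, 16),  |d|² = 281;  R = 7+8 = 15,  c = 281−15² = 56
v_rel = (-2, 2),  |v_rel|² = 8;  v_rel·d = (-2)·(5) + (2)·(16) = 22
8·t² − 44·t + 56 = 0  ⇒  m = 22² − 8·56 = 36
m = 36 > 0,  v_rel·d = 22 > 0  ⇒  inside

inside=yes margin=36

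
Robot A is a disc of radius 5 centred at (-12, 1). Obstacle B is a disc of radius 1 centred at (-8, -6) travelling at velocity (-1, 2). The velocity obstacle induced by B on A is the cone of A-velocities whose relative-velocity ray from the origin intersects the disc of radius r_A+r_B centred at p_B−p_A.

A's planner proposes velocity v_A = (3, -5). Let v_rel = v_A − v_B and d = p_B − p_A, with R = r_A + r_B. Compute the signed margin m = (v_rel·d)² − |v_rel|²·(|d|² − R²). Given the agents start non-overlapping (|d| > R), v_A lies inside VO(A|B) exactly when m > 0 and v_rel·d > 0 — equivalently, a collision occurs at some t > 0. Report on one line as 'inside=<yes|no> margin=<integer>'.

d = (4, -7),  |d|² = 65;  R = 5+1 = 6,  c = 65−6² = 29
v_rel = (4, -7),  |v_rel|² = 65;  v_rel·d = (4)·(4) + (-7)·(-7) = 65
65·t² − 130·t + 29 = 0  ⇒  m = 65² − 65·29 = 2340
m = 2340 > 0,  v_rel·d = 65 > 0  ⇒  inside

inside=yes margin=2340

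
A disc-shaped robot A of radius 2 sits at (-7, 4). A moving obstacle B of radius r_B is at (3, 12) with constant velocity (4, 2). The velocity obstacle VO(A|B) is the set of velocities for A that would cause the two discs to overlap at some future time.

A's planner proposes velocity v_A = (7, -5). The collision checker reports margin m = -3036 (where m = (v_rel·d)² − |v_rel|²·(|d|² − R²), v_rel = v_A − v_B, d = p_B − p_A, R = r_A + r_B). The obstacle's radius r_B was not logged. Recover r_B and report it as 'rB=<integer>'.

m = -3036
d = (10, 8);  v_rel = (3, -7),  |v_rel|² = 58
v_rel×d = (3)·(8) − (-7)·(10) = 94
since m = R²·58 − 94²:  R² = (8836 + -3036) / 58 = 100
R = √100 = 10  ⇒  r_B = 10 − 2 = 8

rB=8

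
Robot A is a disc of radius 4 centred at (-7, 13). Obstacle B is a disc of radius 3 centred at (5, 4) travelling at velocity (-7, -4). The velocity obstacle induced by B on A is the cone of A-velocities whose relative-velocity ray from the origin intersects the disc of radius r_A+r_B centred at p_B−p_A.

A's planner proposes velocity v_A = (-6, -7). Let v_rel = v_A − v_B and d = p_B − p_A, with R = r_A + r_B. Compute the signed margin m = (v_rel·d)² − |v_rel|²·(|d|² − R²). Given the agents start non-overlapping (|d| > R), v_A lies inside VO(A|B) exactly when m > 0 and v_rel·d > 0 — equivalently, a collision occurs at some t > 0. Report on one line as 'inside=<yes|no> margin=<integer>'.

d = (12, -9),  |d|² = 225;  R = 4+3 = 7,  c = 225−7² = 176
v_rel = (1, -3),  |v_rel|² = 10;  v_rel·d = (1)·(12) + (-3)·(-9) = 39
10·t² − 78·t + 176 = 0  ⇒  m = 39² − 10·176 = -239
m = -239 < 0,  v_rel·d = 39 > 0  ⇒  outside

inside=no margin=-239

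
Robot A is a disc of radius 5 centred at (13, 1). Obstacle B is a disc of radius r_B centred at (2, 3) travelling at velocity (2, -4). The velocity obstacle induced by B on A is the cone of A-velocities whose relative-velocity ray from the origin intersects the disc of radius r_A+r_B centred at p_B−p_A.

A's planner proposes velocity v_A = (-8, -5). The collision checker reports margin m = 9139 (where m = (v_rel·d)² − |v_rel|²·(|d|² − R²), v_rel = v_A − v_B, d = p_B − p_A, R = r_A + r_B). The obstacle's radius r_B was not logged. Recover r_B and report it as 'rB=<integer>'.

m = 9139
d = (-11, 2);  v_rel = (-10, -1),  |v_rel|² = 101
v_rel×d = (-10)·(2) − (-1)·(-11) = -31
since m = R²·101 − (-31)²:  R² = (961 + 9139) / 101 = 100
R = √100 = 10  ⇒  r_B = 10 − 5 = 5

rB=5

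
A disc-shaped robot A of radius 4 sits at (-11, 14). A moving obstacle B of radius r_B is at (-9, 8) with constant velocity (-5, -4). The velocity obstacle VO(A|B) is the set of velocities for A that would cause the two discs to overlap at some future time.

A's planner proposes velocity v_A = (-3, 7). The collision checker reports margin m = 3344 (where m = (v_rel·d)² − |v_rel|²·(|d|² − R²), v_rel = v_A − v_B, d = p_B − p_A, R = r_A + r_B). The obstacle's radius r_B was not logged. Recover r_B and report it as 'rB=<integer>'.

m = 3344
d = (2, -6);  v_rel = (2, 11),  |v_rel|² = 125
v_rel×d = (2)·(-6) − (11)·(2) = -34
since m = R²·125 − (-34)²:  R² = (1156 + 3344) / 125 = 36
R = √36 = 6  ⇒  r_B = 6 − 4 = 2

rB=2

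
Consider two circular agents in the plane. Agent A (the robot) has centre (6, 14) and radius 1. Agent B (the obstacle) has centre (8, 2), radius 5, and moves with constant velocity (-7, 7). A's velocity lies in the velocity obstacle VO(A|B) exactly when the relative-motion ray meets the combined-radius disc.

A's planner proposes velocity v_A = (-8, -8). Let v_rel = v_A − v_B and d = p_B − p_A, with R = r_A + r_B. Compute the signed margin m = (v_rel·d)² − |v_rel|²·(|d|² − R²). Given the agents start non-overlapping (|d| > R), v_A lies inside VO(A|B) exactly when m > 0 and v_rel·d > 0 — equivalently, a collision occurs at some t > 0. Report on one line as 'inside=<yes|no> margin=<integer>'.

d = (2, -12),  |d|² = 148;  R = 1+5 = 6,  c = 148−6² = 112
v_rel = (-1, -15),  |v_rel|² = 226;  v_rel·d = (-1)·(2) + (-15)·(-12) = 178
226·t² − 356·t + 112 = 0  ⇒  m = 178² − 226·112 = 6372
m = 6372 > 0,  v_rel·d = 178 > 0  ⇒  inside

inside=yes margin=6372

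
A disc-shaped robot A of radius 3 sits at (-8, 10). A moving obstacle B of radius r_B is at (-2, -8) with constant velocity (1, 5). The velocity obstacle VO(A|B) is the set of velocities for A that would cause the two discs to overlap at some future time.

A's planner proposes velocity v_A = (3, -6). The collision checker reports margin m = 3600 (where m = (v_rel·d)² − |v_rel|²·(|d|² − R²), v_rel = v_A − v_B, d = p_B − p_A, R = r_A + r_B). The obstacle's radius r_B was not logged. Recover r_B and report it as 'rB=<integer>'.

m = 3600
d = (6, -18);  v_rel = (2, -11),  |v_rel|² = 125
v_rel×d = (2)·(-18) − (-11)·(6) = 30
since m = R²·125 − 30²:  R² = (900 + 3600) / 125 = 36
R = √36 = 6  ⇒  r_B = 6 − 3 = 3

rB=3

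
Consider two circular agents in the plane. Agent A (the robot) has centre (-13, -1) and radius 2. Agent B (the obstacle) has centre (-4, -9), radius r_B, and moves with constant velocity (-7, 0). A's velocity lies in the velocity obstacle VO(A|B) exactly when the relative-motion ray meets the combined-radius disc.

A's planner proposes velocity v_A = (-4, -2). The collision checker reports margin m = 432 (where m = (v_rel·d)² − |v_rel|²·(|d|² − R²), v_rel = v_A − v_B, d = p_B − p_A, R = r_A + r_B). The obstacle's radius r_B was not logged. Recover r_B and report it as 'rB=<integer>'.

m = 432
d = (9, -8);  v_rel = (3, -2),  |v_rel|² = 13
v_rel×d = (3)·(-8) − (-2)·(9) = -6
since m = R²·13 − (-6)²:  R² = (36 + 432) / 13 = 36
R = √36 = 6  ⇒  r_B = 6 − 2 = 4

rB=4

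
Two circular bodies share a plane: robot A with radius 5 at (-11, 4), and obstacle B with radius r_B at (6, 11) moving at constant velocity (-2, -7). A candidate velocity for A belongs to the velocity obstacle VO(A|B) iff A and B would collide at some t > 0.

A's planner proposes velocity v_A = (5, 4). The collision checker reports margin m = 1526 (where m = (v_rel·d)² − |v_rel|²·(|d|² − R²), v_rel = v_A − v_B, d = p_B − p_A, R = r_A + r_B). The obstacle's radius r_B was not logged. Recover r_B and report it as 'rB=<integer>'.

m = 1526
d = (17, 7);  v_rel = (7, 11),  |v_rel|² = 170
v_rel×d = (7)·(7) − (11)·(17) = -138
since m = R²·170 − (-138)²:  R² = (19044 + 1526) / 170 = 121
R = √121 = 11  ⇒  r_B = 11 − 5 = 6

rB=6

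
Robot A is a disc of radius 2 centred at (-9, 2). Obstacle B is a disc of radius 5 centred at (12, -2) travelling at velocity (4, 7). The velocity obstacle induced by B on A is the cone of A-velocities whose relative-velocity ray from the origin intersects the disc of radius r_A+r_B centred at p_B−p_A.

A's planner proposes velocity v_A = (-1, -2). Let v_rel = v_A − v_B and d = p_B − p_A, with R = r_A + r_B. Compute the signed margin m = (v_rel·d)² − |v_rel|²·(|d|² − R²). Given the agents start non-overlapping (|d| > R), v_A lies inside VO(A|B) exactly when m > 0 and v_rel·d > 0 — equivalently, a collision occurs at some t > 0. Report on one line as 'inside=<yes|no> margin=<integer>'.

d = (21, -4),  |d|² = 457;  R = 2+5 = 7,  c = 457−7² = 408
v_rel = (-5, -9),  |v_rel|² = 106;  v_rel·d = (-5)·(21) + (-9)·(-4) = -69
106·t² + 138·t + 408 = 0  ⇒  m = (-69)² − 106·408 = -38487
m = -38487 < 0,  v_rel·d = -69 < 0  ⇒  outside

inside=no margin=-38487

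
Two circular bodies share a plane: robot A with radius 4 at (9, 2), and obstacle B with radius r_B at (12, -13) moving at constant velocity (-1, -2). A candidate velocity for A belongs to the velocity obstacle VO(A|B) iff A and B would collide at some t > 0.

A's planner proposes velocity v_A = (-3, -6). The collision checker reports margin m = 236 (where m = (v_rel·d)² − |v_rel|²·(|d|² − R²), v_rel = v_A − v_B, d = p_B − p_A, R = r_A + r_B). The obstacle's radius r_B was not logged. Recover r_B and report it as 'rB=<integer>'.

m = 236
d = (3, -15);  v_rel = (-2, -4),  |v_rel|² = 20
v_rel×d = (-2)·(-15) − (-4)·(3) = 42
since m = R²·20 − 42²:  R² = (1764 + 236) / 20 = 100
R = √100 = 10  ⇒  r_B = 10 − 4 = 6

rB=6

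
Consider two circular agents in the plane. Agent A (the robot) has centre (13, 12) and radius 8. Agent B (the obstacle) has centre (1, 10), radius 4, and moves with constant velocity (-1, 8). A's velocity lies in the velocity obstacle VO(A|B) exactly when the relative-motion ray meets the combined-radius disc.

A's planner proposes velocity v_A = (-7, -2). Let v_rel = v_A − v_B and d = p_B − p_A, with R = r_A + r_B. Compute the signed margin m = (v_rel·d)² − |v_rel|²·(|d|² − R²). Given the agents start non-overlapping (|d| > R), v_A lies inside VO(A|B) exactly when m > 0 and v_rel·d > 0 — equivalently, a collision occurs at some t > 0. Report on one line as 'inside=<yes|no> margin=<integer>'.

d = (-12, -2),  |d|² = 148;  R = 8+4 = 12,  c = 148−12² = 4
v_rel = (-6, -10),  |v_rel|² = 136;  v_rel·d = (-6)·(-12) + (-10)·(-2) = 92
136·t² − 184·t + 4 = 0  ⇒  m = 92² − 136·4 = 7920
m = 7920 > 0,  v_rel·d = 92 > 0  ⇒  inside

inside=yes margin=7920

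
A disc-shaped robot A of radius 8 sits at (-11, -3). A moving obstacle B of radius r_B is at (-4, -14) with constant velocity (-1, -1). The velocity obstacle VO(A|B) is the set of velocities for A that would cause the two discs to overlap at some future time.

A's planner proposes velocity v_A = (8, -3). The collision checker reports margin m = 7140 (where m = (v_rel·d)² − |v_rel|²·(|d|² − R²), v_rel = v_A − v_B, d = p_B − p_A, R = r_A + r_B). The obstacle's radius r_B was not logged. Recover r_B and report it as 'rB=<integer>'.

m = 7140
d = (7, -11);  v_rel = (9, -2),  |v_rel|² = 85
v_rel×d = (9)·(-11) − (-2)·(7) = -85
since m = R²·85 − (-85)²:  R² = (7225 + 7140) / 85 = 169
R = √169 = 13  ⇒  r_B = 13 − 8 = 5

rB=5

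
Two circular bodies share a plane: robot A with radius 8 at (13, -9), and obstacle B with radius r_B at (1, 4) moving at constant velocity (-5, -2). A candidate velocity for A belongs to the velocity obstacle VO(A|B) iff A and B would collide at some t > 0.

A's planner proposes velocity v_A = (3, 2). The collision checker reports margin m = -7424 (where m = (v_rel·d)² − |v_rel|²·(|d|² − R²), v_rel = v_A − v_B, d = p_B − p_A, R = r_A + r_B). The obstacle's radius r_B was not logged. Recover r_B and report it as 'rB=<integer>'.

m = -7424
d = (-12, 13);  v_rel = (8, 4),  |v_rel|² = 80
v_rel×d = (8)·(13) − (4)·(-12) = 152
since m = R²·80 − 152²:  R² = (23104 + -7424) / 80 = 196
R = √196 = 14  ⇒  r_B = 14 − 8 = 6

rB=6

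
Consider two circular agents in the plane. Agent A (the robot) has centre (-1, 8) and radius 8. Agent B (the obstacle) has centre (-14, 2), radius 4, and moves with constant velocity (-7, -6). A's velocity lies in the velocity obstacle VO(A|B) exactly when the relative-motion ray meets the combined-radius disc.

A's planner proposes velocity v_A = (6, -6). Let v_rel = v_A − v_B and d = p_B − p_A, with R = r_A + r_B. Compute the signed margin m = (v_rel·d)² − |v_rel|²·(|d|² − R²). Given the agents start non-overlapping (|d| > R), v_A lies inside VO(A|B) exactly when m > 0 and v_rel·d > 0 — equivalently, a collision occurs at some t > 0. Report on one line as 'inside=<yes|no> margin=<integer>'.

d = (-13, -6),  |d|² = 205;  R = 8+4 = 12,  c = 205−12² = 61
v_rel = (13, 0),  |v_rel|² = 169;  v_rel·d = (13)·(-13) + (0)·(-6) = -169
169·t² + 338·t + 61 = 0  ⇒  m = (-169)² − 169·61 = 18252
m = 18252 > 0,  v_rel·d = -169 < 0  ⇒  outside

inside=no margin=18252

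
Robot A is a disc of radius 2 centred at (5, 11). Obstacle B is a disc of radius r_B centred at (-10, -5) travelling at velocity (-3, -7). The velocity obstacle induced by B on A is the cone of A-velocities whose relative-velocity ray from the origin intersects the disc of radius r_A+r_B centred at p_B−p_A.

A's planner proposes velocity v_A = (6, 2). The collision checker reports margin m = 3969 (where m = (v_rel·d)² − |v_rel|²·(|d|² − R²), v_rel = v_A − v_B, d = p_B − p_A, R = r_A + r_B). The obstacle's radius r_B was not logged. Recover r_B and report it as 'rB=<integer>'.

m = 3969
d = (-15, -16);  v_rel = (9, 9),  |v_rel|² = 162
v_rel×d = (9)·(-16) − (9)·(-15) = -9
since m = R²·162 − (-9)²:  R² = (81 + 3969) / 162 = 25
R = √25 = 5  ⇒  r_B = 5 − 2 = 3

rB=3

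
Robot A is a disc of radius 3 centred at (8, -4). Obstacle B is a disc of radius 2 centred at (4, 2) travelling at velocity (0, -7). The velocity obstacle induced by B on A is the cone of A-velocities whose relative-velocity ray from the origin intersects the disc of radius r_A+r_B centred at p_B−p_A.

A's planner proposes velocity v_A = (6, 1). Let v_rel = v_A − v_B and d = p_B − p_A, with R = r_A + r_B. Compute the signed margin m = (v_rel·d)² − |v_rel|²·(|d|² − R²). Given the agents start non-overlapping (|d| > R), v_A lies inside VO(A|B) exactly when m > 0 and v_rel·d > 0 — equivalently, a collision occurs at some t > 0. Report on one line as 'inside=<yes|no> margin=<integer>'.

d = (-4, 6),  |d|² = 52;  R = 3+2 = 5,  c = 52−5² = 27
v_rel = (6, 8),  |v_rel|² = 100;  v_rel·d = (6)·(-4) + (8)·(6) = 24
100·t² − 48·t + 27 = 0  ⇒  m = 24² − 100·27 = -2124
m = -2124 < 0,  v_rel·d = 24 > 0  ⇒  outside

inside=no margin=-2124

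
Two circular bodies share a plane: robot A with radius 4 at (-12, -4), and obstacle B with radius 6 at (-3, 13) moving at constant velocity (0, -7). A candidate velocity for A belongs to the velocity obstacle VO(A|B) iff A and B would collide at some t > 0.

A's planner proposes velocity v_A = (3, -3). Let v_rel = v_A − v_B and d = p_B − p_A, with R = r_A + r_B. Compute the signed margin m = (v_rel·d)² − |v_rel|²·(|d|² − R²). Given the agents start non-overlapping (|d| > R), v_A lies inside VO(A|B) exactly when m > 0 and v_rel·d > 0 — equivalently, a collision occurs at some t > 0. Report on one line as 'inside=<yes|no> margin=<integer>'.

d = (9, 17),  |d|² = 370;  R = 4+6 = 10,  c = 370−10² = 270
v_rel = (3, 4),  |v_rel|² = 25;  v_rel·d = (3)·(9) + (4)·(17) = 95
25·t² − 190·t + 270 = 0  ⇒  m = 95² − 25·270 = 2275
m = 2275 > 0,  v_rel·d = 95 > 0  ⇒  inside

inside=yes margin=2275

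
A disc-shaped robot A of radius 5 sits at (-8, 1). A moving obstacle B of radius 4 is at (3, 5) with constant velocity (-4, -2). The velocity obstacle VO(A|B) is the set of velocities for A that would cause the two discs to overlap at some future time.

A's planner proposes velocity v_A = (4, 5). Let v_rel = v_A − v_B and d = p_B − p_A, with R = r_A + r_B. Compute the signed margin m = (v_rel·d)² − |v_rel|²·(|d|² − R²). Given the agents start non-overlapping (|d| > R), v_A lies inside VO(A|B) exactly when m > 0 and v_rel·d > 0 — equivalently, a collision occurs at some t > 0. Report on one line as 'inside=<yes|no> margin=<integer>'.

d = (11, 4),  |d|² = 137;  R = 5+4 = 9,  c = 137−9² = 56
v_rel = (8, 7),  |v_rel|² = 113;  v_rel·d = (8)·(11) + (7)·(4) = 116
113·t² − 232·t + 56 = 0  ⇒  m = 116² − 113·56 = 7128
m = 7128 > 0,  v_rel·d = 116 > 0  ⇒  inside

inside=yes margin=7128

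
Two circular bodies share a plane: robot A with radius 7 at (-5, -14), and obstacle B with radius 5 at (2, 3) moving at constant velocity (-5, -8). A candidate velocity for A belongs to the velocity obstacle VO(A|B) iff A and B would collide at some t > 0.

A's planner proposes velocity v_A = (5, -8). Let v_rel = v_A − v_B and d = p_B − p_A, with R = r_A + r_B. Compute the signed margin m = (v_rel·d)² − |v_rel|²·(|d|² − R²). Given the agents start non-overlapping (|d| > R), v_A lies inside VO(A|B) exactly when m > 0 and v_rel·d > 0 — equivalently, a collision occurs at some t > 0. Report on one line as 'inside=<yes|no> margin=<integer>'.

d = (7, 17),  |d|² = 338;  R = 7+5 = 12,  c = 338−12² = 194
v_rel = (10, 0),  |v_rel|² = 100;  v_rel·d = (10)·(7) + (0)·(17) = 70
100·t² − 140·t + 194 = 0  ⇒  m = 70² − 100·194 = -14500
m = -14500 < 0,  v_rel·d = 70 > 0  ⇒  outside

inside=no margin=-14500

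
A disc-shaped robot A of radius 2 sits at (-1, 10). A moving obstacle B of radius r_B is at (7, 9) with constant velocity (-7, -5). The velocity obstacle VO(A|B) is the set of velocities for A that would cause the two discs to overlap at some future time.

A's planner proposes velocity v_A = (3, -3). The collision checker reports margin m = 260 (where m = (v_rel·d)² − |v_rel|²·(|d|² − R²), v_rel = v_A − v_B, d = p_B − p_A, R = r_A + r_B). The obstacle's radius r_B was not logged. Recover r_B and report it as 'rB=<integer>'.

m = 260
d = (8, -1);  v_rel = (10, 2),  |v_rel|² = 104
v_rel×d = (10)·(-1) − (2)·(8) = -26
since m = R²·104 − (-26)²:  R² = (676 + 260) / 104 = 9
R = √9 = 3  ⇒  r_B = 3 − 2 = 1

rB=1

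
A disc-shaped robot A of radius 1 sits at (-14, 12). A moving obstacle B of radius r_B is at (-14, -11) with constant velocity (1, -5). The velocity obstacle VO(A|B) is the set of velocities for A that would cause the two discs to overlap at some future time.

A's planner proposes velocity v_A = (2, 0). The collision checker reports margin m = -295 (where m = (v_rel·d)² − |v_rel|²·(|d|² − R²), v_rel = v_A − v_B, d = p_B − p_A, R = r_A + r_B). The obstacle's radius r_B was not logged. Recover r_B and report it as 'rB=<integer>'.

m = -295
d = (0, -23);  v_rel = (1, 5),  |v_rel|² = 26
v_rel×d = (1)·(-23) − (5)·(0) = -23
since m = R²·26 − (-23)²:  R² = (529 + -295) / 26 = 9
R = √9 = 3  ⇒  r_B = 3 − 1 = 2

rB=2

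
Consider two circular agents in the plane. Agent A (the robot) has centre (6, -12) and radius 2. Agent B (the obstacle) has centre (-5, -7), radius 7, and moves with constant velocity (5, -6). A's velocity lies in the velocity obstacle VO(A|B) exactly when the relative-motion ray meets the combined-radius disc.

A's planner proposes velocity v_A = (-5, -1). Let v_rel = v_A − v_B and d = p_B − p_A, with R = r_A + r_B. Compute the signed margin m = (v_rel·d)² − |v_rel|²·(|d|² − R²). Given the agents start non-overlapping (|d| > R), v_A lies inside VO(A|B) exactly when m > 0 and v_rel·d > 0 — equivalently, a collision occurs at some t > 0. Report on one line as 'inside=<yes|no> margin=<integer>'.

d = (-11, 5),  |d|² = 146;  R = 2+7 = 9,  c = 146−9² = 65
v_rel = (-10, 5),  |v_rel|² = 125;  v_rel·d = (-10)·(-11) + (5)·(5) = 135
125·t² − 270·t + 65 = 0  ⇒  m = 135² − 125·65 = 10100
m = 10100 > 0,  v_rel·d = 135 > 0  ⇒  inside

inside=yes margin=10100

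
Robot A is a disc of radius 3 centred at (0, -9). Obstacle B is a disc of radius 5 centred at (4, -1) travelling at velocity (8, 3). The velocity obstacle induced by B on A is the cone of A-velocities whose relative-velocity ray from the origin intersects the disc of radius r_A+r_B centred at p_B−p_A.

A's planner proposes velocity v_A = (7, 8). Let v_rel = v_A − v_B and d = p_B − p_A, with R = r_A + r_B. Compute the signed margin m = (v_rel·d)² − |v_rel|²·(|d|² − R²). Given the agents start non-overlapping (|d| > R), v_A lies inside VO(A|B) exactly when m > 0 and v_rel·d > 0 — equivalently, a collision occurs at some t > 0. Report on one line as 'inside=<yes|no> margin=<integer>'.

d = (4, 8),  |d|² = 80;  R = 3+5 = 8,  c = 80−8² = 16
v_rel = (-1, 5),  |v_rel|² = 26;  v_rel·d = (-1)·(4) + (5)·(8) = 36
26·t² − 72·t + 16 = 0  ⇒  m = 36² − 26·16 = 880
m = 880 > 0,  v_rel·d = 36 > 0  ⇒  inside

inside=yes margin=880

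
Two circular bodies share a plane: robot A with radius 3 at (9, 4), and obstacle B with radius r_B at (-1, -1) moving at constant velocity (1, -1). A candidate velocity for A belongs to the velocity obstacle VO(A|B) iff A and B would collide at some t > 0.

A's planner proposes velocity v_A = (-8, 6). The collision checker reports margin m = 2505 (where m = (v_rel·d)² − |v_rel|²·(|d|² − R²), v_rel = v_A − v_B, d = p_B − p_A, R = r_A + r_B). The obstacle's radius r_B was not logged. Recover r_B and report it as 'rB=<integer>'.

m = 2505
d = (-10, -5);  v_rel = (-9, 7),  |v_rel|² = 130
v_rel×d = (-9)·(-5) − (7)·(-10) = 115
since m = R²·130 − 115²:  R² = (13225 + 2505) / 130 = 121
R = √121 = 11  ⇒  r_B = 11 − 3 = 8

rB=8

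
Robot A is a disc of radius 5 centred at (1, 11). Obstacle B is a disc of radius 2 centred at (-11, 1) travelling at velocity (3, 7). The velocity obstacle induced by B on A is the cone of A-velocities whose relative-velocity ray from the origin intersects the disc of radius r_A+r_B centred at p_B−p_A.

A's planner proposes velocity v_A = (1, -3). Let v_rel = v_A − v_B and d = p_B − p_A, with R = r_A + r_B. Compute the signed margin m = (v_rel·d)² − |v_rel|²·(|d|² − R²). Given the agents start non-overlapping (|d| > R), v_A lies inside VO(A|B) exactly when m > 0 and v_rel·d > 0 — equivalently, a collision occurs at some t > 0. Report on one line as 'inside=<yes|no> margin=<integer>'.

d = (-12, -10),  |d|² = 244;  R = 5+2 = 7,  c = 244−7² = 195
v_rel = (-2, -10),  |v_rel|² = 104;  v_rel·d = (-2)·(-12) + (-10)·(-10) = 124
104·t² − 248·t + 195 = 0  ⇒  m = 124² − 104·195 = -4904
m = -4904 < 0,  v_rel·d = 124 > 0  ⇒  outside

inside=no margin=-4904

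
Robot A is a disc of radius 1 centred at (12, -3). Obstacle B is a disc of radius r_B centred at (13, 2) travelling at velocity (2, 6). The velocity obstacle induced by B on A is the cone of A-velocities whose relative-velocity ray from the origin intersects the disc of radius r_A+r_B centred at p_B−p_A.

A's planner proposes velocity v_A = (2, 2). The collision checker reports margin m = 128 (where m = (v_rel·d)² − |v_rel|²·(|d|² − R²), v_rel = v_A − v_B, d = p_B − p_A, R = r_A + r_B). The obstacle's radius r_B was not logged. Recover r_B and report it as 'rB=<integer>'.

m = 128
d = (1, 5);  v_rel = (0, -4),  |v_rel|² = 16
v_rel×d = (0)·(5) − (-4)·(1) = 4
since m = R²·16 − 4²:  R² = (16 + 128) / 16 = 9
R = √9 = 3  ⇒  r_B = 3 − 1 = 2

rB=2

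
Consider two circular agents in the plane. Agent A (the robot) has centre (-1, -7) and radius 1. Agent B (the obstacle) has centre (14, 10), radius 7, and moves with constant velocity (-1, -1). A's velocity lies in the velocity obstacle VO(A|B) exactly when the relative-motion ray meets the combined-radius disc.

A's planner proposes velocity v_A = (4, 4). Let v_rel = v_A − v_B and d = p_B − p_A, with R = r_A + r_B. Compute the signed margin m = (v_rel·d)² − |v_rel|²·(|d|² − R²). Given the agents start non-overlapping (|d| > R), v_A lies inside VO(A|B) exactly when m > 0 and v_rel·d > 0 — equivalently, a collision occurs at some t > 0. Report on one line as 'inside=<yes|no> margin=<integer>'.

d = (15, 17),  |d|² = 514;  R = 1+7 = 8,  c = 514−8² = 450
v_rel = (5, 5),  |v_rel|² = 50;  v_rel·d = (5)·(15) + (5)·(17) = 160
50·t² − 320·t + 450 = 0  ⇒  m = 160² − 50·450 = 3100
m = 3100 > 0,  v_rel·d = 160 > 0  ⇒  inside

inside=yes margin=3100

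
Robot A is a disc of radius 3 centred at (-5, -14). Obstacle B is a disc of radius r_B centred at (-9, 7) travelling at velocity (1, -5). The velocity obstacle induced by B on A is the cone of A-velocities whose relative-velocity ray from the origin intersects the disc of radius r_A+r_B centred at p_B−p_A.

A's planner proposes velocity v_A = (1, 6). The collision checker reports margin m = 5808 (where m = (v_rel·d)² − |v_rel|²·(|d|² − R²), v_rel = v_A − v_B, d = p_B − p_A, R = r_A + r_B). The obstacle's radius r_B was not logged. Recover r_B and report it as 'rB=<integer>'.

m = 5808
d = (-4, 21);  v_rel = (0, 11),  |v_rel|² = 121
v_rel×d = (0)·(21) − (11)·(-4) = 44
since m = R²·121 − 44²:  R² = (1936 + 5808) / 121 = 64
R = √64 = 8  ⇒  r_B = 8 − 3 = 5

rB=5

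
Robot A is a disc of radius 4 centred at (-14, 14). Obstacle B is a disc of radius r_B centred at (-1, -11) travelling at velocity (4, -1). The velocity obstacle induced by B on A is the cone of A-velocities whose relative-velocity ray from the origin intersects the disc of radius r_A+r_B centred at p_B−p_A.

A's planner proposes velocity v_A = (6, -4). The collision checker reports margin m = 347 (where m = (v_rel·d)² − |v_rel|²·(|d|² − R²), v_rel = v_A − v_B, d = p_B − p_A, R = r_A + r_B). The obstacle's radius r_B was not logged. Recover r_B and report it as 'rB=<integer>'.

m = 347
d = (13, -25);  v_rel = (2, -3),  |v_rel|² = 13
v_rel×d = (2)·(-25) − (-3)·(13) = -11
since m = R²·13 − (-11)²:  R² = (121 + 347) / 13 = 36
R = √36 = 6  ⇒  r_B = 6 − 4 = 2

rB=2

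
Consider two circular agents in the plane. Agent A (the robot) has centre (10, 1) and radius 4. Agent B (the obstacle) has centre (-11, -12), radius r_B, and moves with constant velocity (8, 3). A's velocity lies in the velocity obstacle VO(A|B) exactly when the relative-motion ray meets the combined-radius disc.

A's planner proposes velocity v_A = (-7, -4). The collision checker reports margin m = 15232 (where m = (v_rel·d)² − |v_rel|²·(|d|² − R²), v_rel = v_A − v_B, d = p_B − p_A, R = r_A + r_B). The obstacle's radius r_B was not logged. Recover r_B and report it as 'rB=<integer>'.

m = 15232
d = (-21, -13);  v_rel = (-15, -7),  |v_rel|² = 274
v_rel×d = (-15)·(-13) − (-7)·(-21) = 48
since m = R²·274 − 48²:  R² = (2304 + 15232) / 274 = 64
R = √64 = 8  ⇒  r_B = 8 − 4 = 4

rB=4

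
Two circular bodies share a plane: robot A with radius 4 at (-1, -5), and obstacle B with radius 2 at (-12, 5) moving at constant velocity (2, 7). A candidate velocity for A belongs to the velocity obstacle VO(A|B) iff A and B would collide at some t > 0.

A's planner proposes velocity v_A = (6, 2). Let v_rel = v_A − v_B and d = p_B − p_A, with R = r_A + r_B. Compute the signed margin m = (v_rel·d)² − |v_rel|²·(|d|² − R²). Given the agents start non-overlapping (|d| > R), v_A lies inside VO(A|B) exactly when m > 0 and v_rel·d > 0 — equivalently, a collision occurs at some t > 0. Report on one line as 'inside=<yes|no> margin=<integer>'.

d = (-11, 10),  |d|² = 221;  R = 4+2 = 6,  c = 221−6² = 185
v_rel = (4, -5),  |v_rel|² = 41;  v_rel·d = (4)·(-11) + (-5)·(10) = -94
41·t² + 188·t + 185 = 0  ⇒  m = (-94)² − 41·185 = 1251
m = 1251 > 0,  v_rel·d = -94 < 0  ⇒  outside

inside=no margin=1251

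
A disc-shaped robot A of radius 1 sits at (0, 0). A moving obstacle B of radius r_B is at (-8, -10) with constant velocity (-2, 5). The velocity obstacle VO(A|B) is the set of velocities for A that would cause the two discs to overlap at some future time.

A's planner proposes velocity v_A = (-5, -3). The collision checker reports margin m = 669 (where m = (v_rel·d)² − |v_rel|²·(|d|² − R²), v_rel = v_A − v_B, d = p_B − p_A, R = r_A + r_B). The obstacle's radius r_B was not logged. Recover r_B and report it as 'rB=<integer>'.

m = 669
d = (-8, -10);  v_rel = (-3, -8),  |v_rel|² = 73
v_rel×d = (-3)·(-10) − (-8)·(-8) = -34
since m = R²·73 − (-34)²:  R² = (1156 + 669) / 73 = 25
R = √25 = 5  ⇒  r_B = 5 − 1 = 4

rB=4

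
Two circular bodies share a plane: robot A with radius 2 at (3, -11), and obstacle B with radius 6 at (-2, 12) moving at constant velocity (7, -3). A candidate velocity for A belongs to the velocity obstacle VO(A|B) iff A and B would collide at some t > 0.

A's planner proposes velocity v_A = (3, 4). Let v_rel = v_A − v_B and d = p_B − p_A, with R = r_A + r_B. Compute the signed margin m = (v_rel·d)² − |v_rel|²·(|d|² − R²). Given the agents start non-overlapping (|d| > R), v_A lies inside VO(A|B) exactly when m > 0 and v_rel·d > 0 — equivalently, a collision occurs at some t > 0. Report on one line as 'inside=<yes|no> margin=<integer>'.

d = (-5, 23),  |d|² = 554;  R = 2+6 = 8,  c = 554−8² = 490
v_rel = (-4, 7),  |v_rel|² = 65;  v_rel·d = (-4)·(-5) + (7)·(23) = 181
65·t² − 362·t + 490 = 0  ⇒  m = 181² − 65·490 = 911
m = 911 > 0,  v_rel·d = 181 > 0  ⇒  inside

inside=yes margin=911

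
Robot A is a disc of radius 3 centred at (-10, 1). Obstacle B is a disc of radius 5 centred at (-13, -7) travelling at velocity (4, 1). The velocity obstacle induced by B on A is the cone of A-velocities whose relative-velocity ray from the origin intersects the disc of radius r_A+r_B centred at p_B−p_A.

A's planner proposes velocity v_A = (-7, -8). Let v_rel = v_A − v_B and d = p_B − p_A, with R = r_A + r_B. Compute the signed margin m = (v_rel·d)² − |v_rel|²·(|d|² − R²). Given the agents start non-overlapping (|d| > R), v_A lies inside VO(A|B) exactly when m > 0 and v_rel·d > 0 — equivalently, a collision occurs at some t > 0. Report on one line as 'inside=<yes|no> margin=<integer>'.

d = (-3, -8),  |d|² = 73;  R = 3+5 = 8,  c = 73−8² = 9
v_rel = (-11, -9),  |v_rel|² = 202;  v_rel·d = (-11)·(-3) + (-9)·(-8) = 105
202·t² − 210·t + 9 = 0  ⇒  m = 105² − 202·9 = 9207
m = 9207 > 0,  v_rel·d = 105 > 0  ⇒  inside

inside=yes margin=9207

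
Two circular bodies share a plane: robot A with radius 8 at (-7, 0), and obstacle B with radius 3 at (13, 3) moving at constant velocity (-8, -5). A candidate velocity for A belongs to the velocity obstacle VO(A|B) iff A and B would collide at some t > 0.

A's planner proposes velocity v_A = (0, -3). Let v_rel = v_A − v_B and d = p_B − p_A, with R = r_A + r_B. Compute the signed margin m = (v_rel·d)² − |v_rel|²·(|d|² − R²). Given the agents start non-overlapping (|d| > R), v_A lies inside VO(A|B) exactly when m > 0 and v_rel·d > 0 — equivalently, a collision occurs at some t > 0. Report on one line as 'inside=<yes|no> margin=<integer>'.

d = (20, 3),  |d|² = 409;  R = 8+3 = 11,  c = 409−11² = 288
v_rel = (8, 2),  |v_rel|² = 68;  v_rel·d = (8)·(20) + (2)·(3) = 166
68·t² − 332·t + 288 = 0  ⇒  m = 166² − 68·288 = 7972
m = 7972 > 0,  v_rel·d = 166 > 0  ⇒  inside

inside=yes margin=7972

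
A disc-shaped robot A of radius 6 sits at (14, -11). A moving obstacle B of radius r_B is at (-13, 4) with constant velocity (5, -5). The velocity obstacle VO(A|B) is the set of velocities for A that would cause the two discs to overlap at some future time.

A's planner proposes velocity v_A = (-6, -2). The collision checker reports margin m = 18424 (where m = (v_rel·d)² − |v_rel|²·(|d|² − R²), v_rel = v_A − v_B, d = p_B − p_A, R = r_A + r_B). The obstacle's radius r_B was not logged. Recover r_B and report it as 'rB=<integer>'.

m = 18424
d = (-27, 15);  v_rel = (-11, 3),  |v_rel|² = 130
v_rel×d = (-11)·(15) − (3)·(-27) = -84
since m = R²·130 − (-84)²:  R² = (7056 + 18424) / 130 = 196
R = √196 = 14  ⇒  r_B = 14 − 6 = 8

rB=8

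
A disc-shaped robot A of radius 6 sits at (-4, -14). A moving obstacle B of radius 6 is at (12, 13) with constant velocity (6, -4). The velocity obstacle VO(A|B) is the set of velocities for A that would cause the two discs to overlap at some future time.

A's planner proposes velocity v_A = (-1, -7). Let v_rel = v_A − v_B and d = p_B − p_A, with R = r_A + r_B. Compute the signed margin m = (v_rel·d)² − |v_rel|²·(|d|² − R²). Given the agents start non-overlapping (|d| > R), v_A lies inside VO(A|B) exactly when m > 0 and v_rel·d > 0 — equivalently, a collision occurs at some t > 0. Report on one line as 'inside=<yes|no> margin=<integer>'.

d = (16, 27),  |d|² = 985;  R = 6+6 = 12,  c = 985−12² = 841
v_rel = (-7, -3),  |v_rel|² = 58;  v_rel·d = (-7)·(16) + (-3)·(27) = -193
58·t² + 386·t + 841 = 0  ⇒  m = (-193)² − 58·841 = -11529
m = -11529 < 0,  v_rel·d = -193 < 0  ⇒  outside

inside=no margin=-11529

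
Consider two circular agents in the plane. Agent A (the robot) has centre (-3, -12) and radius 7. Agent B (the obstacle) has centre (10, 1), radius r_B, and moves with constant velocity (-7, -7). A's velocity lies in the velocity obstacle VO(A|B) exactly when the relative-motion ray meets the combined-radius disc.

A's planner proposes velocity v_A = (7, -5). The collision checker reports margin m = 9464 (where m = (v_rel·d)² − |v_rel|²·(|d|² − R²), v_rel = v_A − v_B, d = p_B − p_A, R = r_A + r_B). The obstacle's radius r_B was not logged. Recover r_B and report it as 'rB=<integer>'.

m = 9464
d = (13, 13);  v_rel = (14, 2),  |v_rel|² = 200
v_rel×d = (14)·(13) − (2)·(13) = 156
since m = R²·200 − 156²:  R² = (24336 + 9464) / 200 = 169
R = √169 = 13  ⇒  r_B = 13 − 7 = 6

rB=6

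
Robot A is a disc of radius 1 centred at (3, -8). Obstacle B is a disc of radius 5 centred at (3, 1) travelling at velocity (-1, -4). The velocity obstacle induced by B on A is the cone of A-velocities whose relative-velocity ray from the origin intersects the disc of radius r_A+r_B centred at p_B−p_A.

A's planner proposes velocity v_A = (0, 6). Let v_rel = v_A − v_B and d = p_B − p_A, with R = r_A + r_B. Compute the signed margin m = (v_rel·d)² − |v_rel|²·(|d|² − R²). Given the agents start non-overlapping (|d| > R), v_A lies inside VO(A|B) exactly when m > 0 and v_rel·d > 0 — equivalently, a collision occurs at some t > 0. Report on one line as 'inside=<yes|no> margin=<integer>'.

d = (0, 9),  |d|² = 81;  R = 1+5 = 6,  c = 81−6² = 45
v_rel = (1, 10),  |v_rel|² = 101;  v_rel·d = (1)·(0) + (10)·(9) = 90
101·t² − 180·t + 45 = 0  ⇒  m = 90² − 101·45 = 3555
m = 3555 > 0,  v_rel·d = 90 > 0  ⇒  inside

inside=yes margin=3555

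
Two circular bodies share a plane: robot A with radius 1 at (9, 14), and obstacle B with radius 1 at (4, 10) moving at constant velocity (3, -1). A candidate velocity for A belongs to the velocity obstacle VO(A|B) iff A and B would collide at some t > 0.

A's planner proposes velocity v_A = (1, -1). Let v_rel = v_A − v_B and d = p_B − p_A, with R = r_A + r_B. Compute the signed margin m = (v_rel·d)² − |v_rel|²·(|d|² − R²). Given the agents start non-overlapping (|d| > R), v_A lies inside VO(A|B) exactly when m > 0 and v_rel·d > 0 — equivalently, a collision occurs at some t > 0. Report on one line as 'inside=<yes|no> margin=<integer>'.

d = (-5, -4),  |d|² = 41;  R = 1+1 = 2,  c = 41−2² = 37
v_rel = (-2, 0),  |v_rel|² = 4;  v_rel·d = (-2)·(-5) + (0)·(-4) = 10
4·t² − 20·t + 37 = 0  ⇒  m = 10² − 4·37 = -48
m = -48 < 0,  v_rel·d = 10 > 0  ⇒  outside

inside=no margin=-48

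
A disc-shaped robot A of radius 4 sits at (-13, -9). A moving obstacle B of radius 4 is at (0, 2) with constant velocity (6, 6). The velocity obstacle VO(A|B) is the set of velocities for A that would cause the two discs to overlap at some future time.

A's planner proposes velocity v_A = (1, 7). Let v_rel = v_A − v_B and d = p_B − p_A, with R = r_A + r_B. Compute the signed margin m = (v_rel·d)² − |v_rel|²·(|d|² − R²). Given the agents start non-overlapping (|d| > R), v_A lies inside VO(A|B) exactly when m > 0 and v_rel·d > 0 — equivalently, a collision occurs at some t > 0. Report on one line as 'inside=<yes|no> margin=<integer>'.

d = (13, 11),  |d|² = 290;  R = 4+4 = 8,  c = 290−8² = 226
v_rel = (-5, 1),  |v_rel|² = 26;  v_rel·d = (-5)·(13) + (1)·(11) = -54
26·t² + 108·t + 226 = 0  ⇒  m = (-54)² − 26·226 = -2960
m = -2960 < 0,  v_rel·d = -54 < 0  ⇒  outside

inside=no margin=-2960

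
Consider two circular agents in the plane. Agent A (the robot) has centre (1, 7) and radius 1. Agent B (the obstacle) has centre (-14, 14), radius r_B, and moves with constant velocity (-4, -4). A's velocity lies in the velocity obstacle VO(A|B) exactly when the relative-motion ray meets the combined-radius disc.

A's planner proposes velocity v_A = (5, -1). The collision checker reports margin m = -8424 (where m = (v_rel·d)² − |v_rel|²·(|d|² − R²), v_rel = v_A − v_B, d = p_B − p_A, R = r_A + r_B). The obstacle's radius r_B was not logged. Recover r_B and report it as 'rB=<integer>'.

m = -8424
d = (-15, 7);  v_rel = (9, 3),  |v_rel|² = 90
v_rel×d = (9)·(7) − (3)·(-15) = 108
since m = R²·90 − 108²:  R² = (11664 + -8424) / 90 = 36
R = √36 = 6  ⇒  r_B = 6 − 1 = 5

rB=5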